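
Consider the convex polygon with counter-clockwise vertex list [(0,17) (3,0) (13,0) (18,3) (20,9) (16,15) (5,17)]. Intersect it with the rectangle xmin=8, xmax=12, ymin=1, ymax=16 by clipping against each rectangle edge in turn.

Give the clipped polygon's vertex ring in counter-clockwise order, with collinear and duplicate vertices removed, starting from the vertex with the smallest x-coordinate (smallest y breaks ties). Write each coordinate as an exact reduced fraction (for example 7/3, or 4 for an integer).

1. After x ≥ 8: [(8,0) (13,0) (18,3) (20,9) (16,15) (8,181/11)]
2. After x ≤ 12: [(8,0) (12,0) (12,173/11) (8,181/11)]
3. After y ≥ 1: [(8,1) (12,1) (12,173/11) (8,181/11)]
4. After y ≤ 16: [(8,16) (8,1) (12,1) (12,173/11) (21/2,16)]
5. Canonical ring: [(8,1) (12,1) (12,173/11) (21/2,16) (8,16)]

Clipped polygon: [(8,1) (12,1) (12,173/11) (21/2,16) (8,16)]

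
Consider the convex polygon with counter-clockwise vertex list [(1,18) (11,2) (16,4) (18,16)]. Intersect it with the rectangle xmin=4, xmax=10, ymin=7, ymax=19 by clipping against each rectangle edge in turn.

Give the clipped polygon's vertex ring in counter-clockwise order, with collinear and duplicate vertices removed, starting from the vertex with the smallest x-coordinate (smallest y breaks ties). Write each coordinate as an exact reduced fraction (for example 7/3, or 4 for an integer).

1. After x ≥ 4: [(4,300/17) (4,66/5) (11,2) (16,4) (18,16)]
2. After x ≤ 10: [(10,288/17) (4,300/17) (4,66/5) (10,18/5)]
3. After y ≥ 7: [(10,7) (10,288/17) (4,300/17) (4,66/5) (63/8,7)]
4. After y ≤ 19: [(10,7) (10,288/17) (4,300/17) (4,66/5) (63/8,7)]
5. Canonical ring: [(4,66/5) (63/8,7) (10,7) (10,288/17) (4,300/17)]

Clipped polygon: [(4,66/5) (63/8,7) (10,7) (10,288/17) (4,300/17)]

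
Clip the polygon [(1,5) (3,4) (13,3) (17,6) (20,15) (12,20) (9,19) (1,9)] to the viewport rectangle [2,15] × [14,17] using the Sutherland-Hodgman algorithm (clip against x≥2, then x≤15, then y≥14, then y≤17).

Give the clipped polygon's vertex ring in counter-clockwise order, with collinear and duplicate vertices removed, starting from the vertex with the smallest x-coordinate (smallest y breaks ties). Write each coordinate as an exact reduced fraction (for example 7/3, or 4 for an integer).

Clipped polygon: [(5,14) (15,14) (15,17) (37/5,17)]

1. After x ≥ 2: [(2,9/2) (3,4) (13,3) (17,6) (20,15) (12,20) (9,19) (2,41/4)]
2. After x ≤ 15: [(2,9/2) (3,4) (13,3) (15,9/2) (15,145/8) (12,20) (9,19) (2,41/4)]
3. After y ≥ 14: [(15,14) (15,145/8) (12,20) (9,19) (5,14)]
4. After y ≤ 17: [(15,14) (15,17) (37/5,17) (5,14)]
5. Canonical ring: [(5,14) (15,14) (15,17) (37/5,17)]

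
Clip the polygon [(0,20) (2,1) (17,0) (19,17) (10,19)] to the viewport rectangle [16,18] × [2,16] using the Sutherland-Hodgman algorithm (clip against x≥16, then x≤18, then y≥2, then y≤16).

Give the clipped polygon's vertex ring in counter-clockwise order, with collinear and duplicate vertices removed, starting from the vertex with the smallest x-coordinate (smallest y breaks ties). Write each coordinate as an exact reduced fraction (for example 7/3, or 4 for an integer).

Clipped polygon: [(16,2) (293/17,2) (18,17/2) (18,16) (16,16)]

1. After x ≥ 16: [(16,1/15) (17,0) (19,17) (16,53/3)]
2. After x ≤ 18: [(16,1/15) (17,0) (18,17/2) (18,155/9) (16,53/3)]
3. After y ≥ 2: [(16,2) (293/17,2) (18,17/2) (18,155/9) (16,53/3)]
4. After y ≤ 16: [(16,16) (16,2) (293/17,2) (18,17/2) (18,16)]
5. Canonical ring: [(16,2) (293/17,2) (18,17/2) (18,16) (16,16)]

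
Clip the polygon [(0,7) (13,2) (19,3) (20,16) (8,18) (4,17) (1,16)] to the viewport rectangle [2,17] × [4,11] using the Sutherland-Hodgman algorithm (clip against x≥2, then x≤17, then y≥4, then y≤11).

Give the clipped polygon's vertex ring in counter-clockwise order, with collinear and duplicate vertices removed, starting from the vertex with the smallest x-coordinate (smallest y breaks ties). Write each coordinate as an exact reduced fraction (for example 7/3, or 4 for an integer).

Clipped polygon: [(2,81/13) (39/5,4) (17,4) (17,11) (2,11)]

1. After x ≥ 2: [(2,81/13) (13,2) (19,3) (20,16) (8,18) (4,17) (2,49/3)]
2. After x ≤ 17: [(2,81/13) (13,2) (17,8/3) (17,33/2) (8,18) (4,17) (2,49/3)]
3. After y ≥ 4: [(2,81/13) (39/5,4) (17,4) (17,33/2) (8,18) (4,17) (2,49/3)]
4. After y ≤ 11: [(2,11) (2,81/13) (39/5,4) (17,4) (17,11)]
5. Canonical ring: [(2,81/13) (39/5,4) (17,4) (17,11) (2,11)]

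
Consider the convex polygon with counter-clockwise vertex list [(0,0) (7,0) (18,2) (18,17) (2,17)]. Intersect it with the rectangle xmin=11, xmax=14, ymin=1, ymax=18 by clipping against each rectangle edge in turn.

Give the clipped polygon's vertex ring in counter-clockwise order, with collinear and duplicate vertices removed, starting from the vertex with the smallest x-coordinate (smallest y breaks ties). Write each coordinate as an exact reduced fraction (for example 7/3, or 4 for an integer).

1. After x ≥ 11: [(11,8/11) (18,2) (18,17) (11,17)]
2. After x ≤ 14: [(11,8/11) (14,14/11) (14,17) (11,17)]
3. After y ≥ 1: [(11,1) (25/2,1) (14,14/11) (14,17) (11,17)]
4. After y ≤ 18: [(11,1) (25/2,1) (14,14/11) (14,17) (11,17)]
5. Canonical ring: [(11,1) (25/2,1) (14,14/11) (14,17) (11,17)]

Clipped polygon: [(11,1) (25/2,1) (14,14/11) (14,17) (11,17)]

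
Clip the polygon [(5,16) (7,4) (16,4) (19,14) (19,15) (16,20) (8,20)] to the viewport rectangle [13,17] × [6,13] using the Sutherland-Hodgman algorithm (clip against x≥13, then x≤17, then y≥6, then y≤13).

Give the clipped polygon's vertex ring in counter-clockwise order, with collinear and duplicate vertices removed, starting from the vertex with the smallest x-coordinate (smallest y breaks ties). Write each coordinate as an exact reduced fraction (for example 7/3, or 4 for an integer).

Clipped polygon: [(13,6) (83/5,6) (17,22/3) (17,13) (13,13)]

1. After x ≥ 13: [(13,4) (16,4) (19,14) (19,15) (16,20) (13,20)]
2. After x ≤ 17: [(13,4) (16,4) (17,22/3) (17,55/3) (16,20) (13,20)]
3. After y ≥ 6: [(13,6) (83/5,6) (17,22/3) (17,55/3) (16,20) (13,20)]
4. After y ≤ 13: [(13,13) (13,6) (83/5,6) (17,22/3) (17,13)]
5. Canonical ring: [(13,6) (83/5,6) (17,22/3) (17,13) (13,13)]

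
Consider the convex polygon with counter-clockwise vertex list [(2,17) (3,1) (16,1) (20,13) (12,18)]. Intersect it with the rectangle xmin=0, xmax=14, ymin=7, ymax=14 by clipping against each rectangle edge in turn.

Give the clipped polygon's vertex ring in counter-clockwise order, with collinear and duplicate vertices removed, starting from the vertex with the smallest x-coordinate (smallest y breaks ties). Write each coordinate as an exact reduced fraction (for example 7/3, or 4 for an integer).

1. After x ≥ 0: [(2,17) (3,1) (16,1) (20,13) (12,18)]
2. After x ≤ 14: [(2,17) (3,1) (14,1) (14,67/4) (12,18)]
3. After y ≥ 7: [(2,17) (21/8,7) (14,7) (14,67/4) (12,18)]
4. After y ≤ 14: [(35/16,14) (21/8,7) (14,7) (14,14)]
5. Canonical ring: [(35/16,14) (21/8,7) (14,7) (14,14)]

Clipped polygon: [(35/16,14) (21/8,7) (14,7) (14,14)]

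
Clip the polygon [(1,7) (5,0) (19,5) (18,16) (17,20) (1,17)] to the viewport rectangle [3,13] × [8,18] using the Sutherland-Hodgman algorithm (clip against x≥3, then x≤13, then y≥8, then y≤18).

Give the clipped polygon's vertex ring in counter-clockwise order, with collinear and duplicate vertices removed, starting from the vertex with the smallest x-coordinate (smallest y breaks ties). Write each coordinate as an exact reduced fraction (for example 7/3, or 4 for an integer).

1. After x ≥ 3: [(3,7/2) (5,0) (19,5) (18,16) (17,20) (3,139/8)]
2. After x ≤ 13: [(3,7/2) (5,0) (13,20/7) (13,77/4) (3,139/8)]
3. After y ≥ 8: [(3,8) (13,8) (13,77/4) (3,139/8)]
4. After y ≤ 18: [(3,8) (13,8) (13,18) (19/3,18) (3,139/8)]
5. Canonical ring: [(3,8) (13,8) (13,18) (19/3,18) (3,139/8)]

Clipped polygon: [(3,8) (13,8) (13,18) (19/3,18) (3,139/8)]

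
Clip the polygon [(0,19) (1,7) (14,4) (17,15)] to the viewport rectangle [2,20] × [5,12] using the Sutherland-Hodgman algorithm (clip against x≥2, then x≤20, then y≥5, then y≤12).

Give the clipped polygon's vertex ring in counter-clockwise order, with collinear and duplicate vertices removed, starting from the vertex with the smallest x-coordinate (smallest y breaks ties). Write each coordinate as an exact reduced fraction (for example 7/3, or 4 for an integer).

Clipped polygon: [(2,88/13) (29/3,5) (157/11,5) (178/11,12) (2,12)]

1. After x ≥ 2: [(2,315/17) (2,88/13) (14,4) (17,15)]
2. After x ≤ 20: [(2,315/17) (2,88/13) (14,4) (17,15)]
3. After y ≥ 5: [(2,315/17) (2,88/13) (29/3,5) (157/11,5) (17,15)]
4. After y ≤ 12: [(2,12) (2,88/13) (29/3,5) (157/11,5) (178/11,12)]
5. Canonical ring: [(2,88/13) (29/3,5) (157/11,5) (178/11,12) (2,12)]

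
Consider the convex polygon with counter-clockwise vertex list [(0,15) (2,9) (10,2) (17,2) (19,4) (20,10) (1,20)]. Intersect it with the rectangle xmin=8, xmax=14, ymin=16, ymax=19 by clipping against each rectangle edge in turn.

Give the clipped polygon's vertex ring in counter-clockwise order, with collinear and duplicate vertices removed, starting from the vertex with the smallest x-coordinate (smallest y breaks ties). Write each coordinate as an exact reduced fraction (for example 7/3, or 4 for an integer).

Clipped polygon: [(8,16) (43/5,16) (8,310/19)]

1. After x ≥ 8: [(8,15/4) (10,2) (17,2) (19,4) (20,10) (8,310/19)]
2. After x ≤ 14: [(8,15/4) (10,2) (14,2) (14,250/19) (8,310/19)]
3. After y ≥ 16: [(8,16) (43/5,16) (8,310/19)]
4. After y ≤ 19: [(8,16) (43/5,16) (8,310/19)]
5. Canonical ring: [(8,16) (43/5,16) (8,310/19)]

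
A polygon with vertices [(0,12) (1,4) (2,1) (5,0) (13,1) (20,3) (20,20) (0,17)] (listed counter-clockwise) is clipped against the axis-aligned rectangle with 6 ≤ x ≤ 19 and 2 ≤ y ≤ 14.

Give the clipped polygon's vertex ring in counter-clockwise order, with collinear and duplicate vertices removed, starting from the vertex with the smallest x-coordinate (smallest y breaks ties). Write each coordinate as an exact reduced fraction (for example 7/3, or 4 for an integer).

Clipped polygon: [(6,2) (33/2,2) (19,19/7) (19,14) (6,14)]

1. After x ≥ 6: [(6,1/8) (13,1) (20,3) (20,20) (6,179/10)]
2. After x ≤ 19: [(6,1/8) (13,1) (19,19/7) (19,397/20) (6,179/10)]
3. After y ≥ 2: [(6,2) (33/2,2) (19,19/7) (19,397/20) (6,179/10)]
4. After y ≤ 14: [(6,14) (6,2) (33/2,2) (19,19/7) (19,14)]
5. Canonical ring: [(6,2) (33/2,2) (19,19/7) (19,14) (6,14)]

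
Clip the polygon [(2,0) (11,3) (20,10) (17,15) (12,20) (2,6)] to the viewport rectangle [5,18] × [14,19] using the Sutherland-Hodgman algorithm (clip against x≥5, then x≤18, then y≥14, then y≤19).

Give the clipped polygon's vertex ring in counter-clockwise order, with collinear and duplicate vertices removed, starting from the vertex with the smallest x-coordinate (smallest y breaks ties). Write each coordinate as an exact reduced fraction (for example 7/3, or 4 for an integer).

1. After x ≥ 5: [(5,1) (11,3) (20,10) (17,15) (12,20) (5,51/5)]
2. After x ≤ 18: [(5,1) (11,3) (18,76/9) (18,40/3) (17,15) (12,20) (5,51/5)]
3. After y ≥ 14: [(88/5,14) (17,15) (12,20) (54/7,14)]
4. After y ≤ 19: [(88/5,14) (17,15) (13,19) (79/7,19) (54/7,14)]
5. Canonical ring: [(54/7,14) (88/5,14) (17,15) (13,19) (79/7,19)]

Clipped polygon: [(54/7,14) (88/5,14) (17,15) (13,19) (79/7,19)]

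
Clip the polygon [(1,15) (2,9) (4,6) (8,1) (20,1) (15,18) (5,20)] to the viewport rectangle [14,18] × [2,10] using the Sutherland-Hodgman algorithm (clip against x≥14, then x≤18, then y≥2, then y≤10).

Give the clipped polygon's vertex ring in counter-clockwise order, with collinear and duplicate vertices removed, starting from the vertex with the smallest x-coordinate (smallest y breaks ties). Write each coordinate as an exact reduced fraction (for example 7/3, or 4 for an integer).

1. After x ≥ 14: [(14,1) (20,1) (15,18) (14,91/5)]
2. After x ≤ 18: [(14,1) (18,1) (18,39/5) (15,18) (14,91/5)]
3. After y ≥ 2: [(14,2) (18,2) (18,39/5) (15,18) (14,91/5)]
4. After y ≤ 10: [(14,10) (14,2) (18,2) (18,39/5) (295/17,10)]
5. Canonical ring: [(14,2) (18,2) (18,39/5) (295/17,10) (14,10)]

Clipped polygon: [(14,2) (18,2) (18,39/5) (295/17,10) (14,10)]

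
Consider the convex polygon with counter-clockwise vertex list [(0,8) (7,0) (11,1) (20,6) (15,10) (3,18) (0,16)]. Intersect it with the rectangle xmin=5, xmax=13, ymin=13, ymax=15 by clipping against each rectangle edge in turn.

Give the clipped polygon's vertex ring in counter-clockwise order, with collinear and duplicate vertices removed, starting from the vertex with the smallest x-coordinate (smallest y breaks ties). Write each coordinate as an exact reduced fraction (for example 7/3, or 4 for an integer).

1. After x ≥ 5: [(5,16/7) (7,0) (11,1) (20,6) (15,10) (5,50/3)]
2. After x ≤ 13: [(5,16/7) (7,0) (11,1) (13,19/9) (13,34/3) (5,50/3)]
3. After y ≥ 13: [(5,13) (21/2,13) (5,50/3)]
4. After y ≤ 15: [(5,15) (5,13) (21/2,13) (15/2,15)]
5. Canonical ring: [(5,13) (21/2,13) (15/2,15) (5,15)]

Clipped polygon: [(5,13) (21/2,13) (15/2,15) (5,15)]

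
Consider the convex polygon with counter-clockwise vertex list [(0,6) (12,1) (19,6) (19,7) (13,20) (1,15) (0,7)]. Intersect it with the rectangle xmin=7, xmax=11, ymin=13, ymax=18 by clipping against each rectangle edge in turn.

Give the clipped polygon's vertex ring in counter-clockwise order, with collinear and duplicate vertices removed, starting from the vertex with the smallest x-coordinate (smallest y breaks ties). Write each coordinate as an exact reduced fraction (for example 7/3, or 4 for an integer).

Clipped polygon: [(7,13) (11,13) (11,18) (41/5,18) (7,35/2)]

1. After x ≥ 7: [(7,37/12) (12,1) (19,6) (19,7) (13,20) (7,35/2)]
2. After x ≤ 11: [(7,37/12) (11,17/12) (11,115/6) (7,35/2)]
3. After y ≥ 13: [(7,13) (11,13) (11,115/6) (7,35/2)]
4. After y ≤ 18: [(7,13) (11,13) (11,18) (41/5,18) (7,35/2)]
5. Canonical ring: [(7,13) (11,13) (11,18) (41/5,18) (7,35/2)]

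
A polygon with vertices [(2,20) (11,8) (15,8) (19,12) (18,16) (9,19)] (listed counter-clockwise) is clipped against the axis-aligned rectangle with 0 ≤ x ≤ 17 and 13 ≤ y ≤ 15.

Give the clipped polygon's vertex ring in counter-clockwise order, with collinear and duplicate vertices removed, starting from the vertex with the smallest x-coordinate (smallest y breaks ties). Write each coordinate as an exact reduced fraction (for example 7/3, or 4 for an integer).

Clipped polygon: [(23/4,15) (29/4,13) (17,13) (17,15)]

1. After x ≥ 0: [(2,20) (11,8) (15,8) (19,12) (18,16) (9,19)]
2. After x ≤ 17: [(2,20) (11,8) (15,8) (17,10) (17,49/3) (9,19)]
3. After y ≥ 13: [(2,20) (29/4,13) (17,13) (17,49/3) (9,19)]
4. After y ≤ 15: [(23/4,15) (29/4,13) (17,13) (17,15)]
5. Canonical ring: [(23/4,15) (29/4,13) (17,13) (17,15)]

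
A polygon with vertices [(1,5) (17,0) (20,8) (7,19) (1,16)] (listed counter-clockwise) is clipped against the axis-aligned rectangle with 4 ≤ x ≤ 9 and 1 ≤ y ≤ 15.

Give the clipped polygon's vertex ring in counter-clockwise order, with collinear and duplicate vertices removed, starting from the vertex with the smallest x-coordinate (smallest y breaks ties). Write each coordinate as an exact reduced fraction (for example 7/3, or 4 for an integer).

Clipped polygon: [(4,65/16) (9,5/2) (9,15) (4,15)]

1. After x ≥ 4: [(4,65/16) (17,0) (20,8) (7,19) (4,35/2)]
2. After x ≤ 9: [(4,65/16) (9,5/2) (9,225/13) (7,19) (4,35/2)]
3. After y ≥ 1: [(4,65/16) (9,5/2) (9,225/13) (7,19) (4,35/2)]
4. After y ≤ 15: [(4,15) (4,65/16) (9,5/2) (9,15)]
5. Canonical ring: [(4,65/16) (9,5/2) (9,15) (4,15)]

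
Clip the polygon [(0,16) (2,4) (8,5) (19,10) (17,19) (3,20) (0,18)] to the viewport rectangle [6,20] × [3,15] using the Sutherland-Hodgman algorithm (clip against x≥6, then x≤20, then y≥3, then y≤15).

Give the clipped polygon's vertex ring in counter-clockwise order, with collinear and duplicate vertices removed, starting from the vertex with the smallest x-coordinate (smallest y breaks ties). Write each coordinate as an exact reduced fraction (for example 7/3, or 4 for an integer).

Clipped polygon: [(6,14/3) (8,5) (19,10) (161/9,15) (6,15)]

1. After x ≥ 6: [(6,14/3) (8,5) (19,10) (17,19) (6,277/14)]
2. After x ≤ 20: [(6,14/3) (8,5) (19,10) (17,19) (6,277/14)]
3. After y ≥ 3: [(6,14/3) (8,5) (19,10) (17,19) (6,277/14)]
4. After y ≤ 15: [(6,15) (6,14/3) (8,5) (19,10) (161/9,15)]
5. Canonical ring: [(6,14/3) (8,5) (19,10) (161/9,15) (6,15)]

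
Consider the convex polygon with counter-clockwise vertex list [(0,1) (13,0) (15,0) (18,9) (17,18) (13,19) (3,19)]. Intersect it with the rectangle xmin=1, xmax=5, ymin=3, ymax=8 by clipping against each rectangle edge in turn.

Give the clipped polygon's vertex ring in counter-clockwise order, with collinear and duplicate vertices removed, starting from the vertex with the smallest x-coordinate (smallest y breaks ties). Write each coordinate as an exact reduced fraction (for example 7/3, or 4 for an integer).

1. After x ≥ 1: [(1,7) (1,12/13) (13,0) (15,0) (18,9) (17,18) (13,19) (3,19)]
2. After x ≤ 5: [(1,7) (1,12/13) (5,8/13) (5,19) (3,19)]
3. After y ≥ 3: [(1,7) (1,3) (5,3) (5,19) (3,19)]
4. After y ≤ 8: [(7/6,8) (1,7) (1,3) (5,3) (5,8)]
5. Canonical ring: [(1,3) (5,3) (5,8) (7/6,8) (1,7)]

Clipped polygon: [(1,3) (5,3) (5,8) (7/6,8) (1,7)]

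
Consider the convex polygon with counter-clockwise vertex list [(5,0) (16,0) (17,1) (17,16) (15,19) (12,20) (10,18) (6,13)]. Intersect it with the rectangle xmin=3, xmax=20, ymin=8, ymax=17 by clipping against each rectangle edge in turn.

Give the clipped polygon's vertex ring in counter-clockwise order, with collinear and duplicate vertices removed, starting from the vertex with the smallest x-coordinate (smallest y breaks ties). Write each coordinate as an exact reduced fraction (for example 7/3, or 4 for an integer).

Clipped polygon: [(73/13,8) (17,8) (17,16) (49/3,17) (46/5,17) (6,13)]

1. After x ≥ 3: [(5,0) (16,0) (17,1) (17,16) (15,19) (12,20) (10,18) (6,13)]
2. After x ≤ 20: [(5,0) (16,0) (17,1) (17,16) (15,19) (12,20) (10,18) (6,13)]
3. After y ≥ 8: [(73/13,8) (17,8) (17,16) (15,19) (12,20) (10,18) (6,13)]
4. After y ≤ 17: [(73/13,8) (17,8) (17,16) (49/3,17) (46/5,17) (6,13)]
5. Canonical ring: [(73/13,8) (17,8) (17,16) (49/3,17) (46/5,17) (6,13)]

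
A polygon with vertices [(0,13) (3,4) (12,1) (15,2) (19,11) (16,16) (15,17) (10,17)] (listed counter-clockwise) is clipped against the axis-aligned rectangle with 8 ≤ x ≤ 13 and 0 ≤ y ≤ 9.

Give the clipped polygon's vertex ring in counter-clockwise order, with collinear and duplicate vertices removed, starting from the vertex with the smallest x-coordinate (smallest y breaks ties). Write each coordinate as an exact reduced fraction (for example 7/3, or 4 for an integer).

1. After x ≥ 8: [(8,81/5) (8,7/3) (12,1) (15,2) (19,11) (16,16) (15,17) (10,17)]
2. After x ≤ 13: [(8,81/5) (8,7/3) (12,1) (13,4/3) (13,17) (10,17)]
3. After y ≥ 0: [(8,81/5) (8,7/3) (12,1) (13,4/3) (13,17) (10,17)]
4. After y ≤ 9: [(8,9) (8,7/3) (12,1) (13,4/3) (13,9)]
5. Canonical ring: [(8,7/3) (12,1) (13,4/3) (13,9) (8,9)]

Clipped polygon: [(8,7/3) (12,1) (13,4/3) (13,9) (8,9)]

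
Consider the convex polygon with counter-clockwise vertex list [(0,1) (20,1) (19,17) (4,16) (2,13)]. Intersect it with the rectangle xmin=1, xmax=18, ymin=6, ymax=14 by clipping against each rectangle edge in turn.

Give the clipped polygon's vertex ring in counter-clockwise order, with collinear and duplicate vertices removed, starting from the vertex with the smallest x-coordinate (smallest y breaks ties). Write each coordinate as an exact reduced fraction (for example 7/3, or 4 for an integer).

Clipped polygon: [(1,6) (18,6) (18,14) (8/3,14) (2,13) (1,7)]

1. After x ≥ 1: [(1,7) (1,1) (20,1) (19,17) (4,16) (2,13)]
2. After x ≤ 18: [(1,7) (1,1) (18,1) (18,254/15) (4,16) (2,13)]
3. After y ≥ 6: [(1,7) (1,6) (18,6) (18,254/15) (4,16) (2,13)]
4. After y ≤ 14: [(1,7) (1,6) (18,6) (18,14) (8/3,14) (2,13)]
5. Canonical ring: [(1,6) (18,6) (18,14) (8/3,14) (2,13) (1,7)]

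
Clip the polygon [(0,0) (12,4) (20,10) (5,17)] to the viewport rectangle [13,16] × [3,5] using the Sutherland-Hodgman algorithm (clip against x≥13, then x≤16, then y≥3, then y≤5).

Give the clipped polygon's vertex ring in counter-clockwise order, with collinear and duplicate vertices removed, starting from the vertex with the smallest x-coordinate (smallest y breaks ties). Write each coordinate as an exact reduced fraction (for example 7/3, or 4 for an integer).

Clipped polygon: [(13,19/4) (40/3,5) (13,5)]

1. After x ≥ 13: [(13,19/4) (20,10) (13,199/15)]
2. After x ≤ 16: [(13,19/4) (16,7) (16,178/15) (13,199/15)]
3. After y ≥ 3: [(13,19/4) (16,7) (16,178/15) (13,199/15)]
4. After y ≤ 5: [(13,5) (13,19/4) (40/3,5)]
5. Canonical ring: [(13,19/4) (40/3,5) (13,5)]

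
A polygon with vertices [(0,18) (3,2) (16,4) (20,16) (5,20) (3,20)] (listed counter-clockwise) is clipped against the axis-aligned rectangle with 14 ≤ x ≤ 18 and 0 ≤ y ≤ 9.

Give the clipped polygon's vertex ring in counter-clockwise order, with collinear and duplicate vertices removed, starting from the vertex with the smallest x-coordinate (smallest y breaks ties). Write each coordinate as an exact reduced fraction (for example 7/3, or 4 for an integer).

1. After x ≥ 14: [(14,48/13) (16,4) (20,16) (14,88/5)]
2. After x ≤ 18: [(14,48/13) (16,4) (18,10) (18,248/15) (14,88/5)]
3. After y ≥ 0: [(14,48/13) (16,4) (18,10) (18,248/15) (14,88/5)]
4. After y ≤ 9: [(14,9) (14,48/13) (16,4) (53/3,9)]
5. Canonical ring: [(14,48/13) (16,4) (53/3,9) (14,9)]

Clipped polygon: [(14,48/13) (16,4) (53/3,9) (14,9)]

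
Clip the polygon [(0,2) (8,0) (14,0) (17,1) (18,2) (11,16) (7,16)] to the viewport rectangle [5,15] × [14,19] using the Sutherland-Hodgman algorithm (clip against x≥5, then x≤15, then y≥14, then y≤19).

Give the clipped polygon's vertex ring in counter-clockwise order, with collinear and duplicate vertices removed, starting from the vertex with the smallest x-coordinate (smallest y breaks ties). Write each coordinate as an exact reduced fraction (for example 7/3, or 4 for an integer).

1. After x ≥ 5: [(5,12) (5,3/4) (8,0) (14,0) (17,1) (18,2) (11,16) (7,16)]
2. After x ≤ 15: [(5,12) (5,3/4) (8,0) (14,0) (15,1/3) (15,8) (11,16) (7,16)]
3. After y ≥ 14: [(6,14) (12,14) (11,16) (7,16)]
4. After y ≤ 19: [(6,14) (12,14) (11,16) (7,16)]
5. Canonical ring: [(6,14) (12,14) (11,16) (7,16)]

Clipped polygon: [(6,14) (12,14) (11,16) (7,16)]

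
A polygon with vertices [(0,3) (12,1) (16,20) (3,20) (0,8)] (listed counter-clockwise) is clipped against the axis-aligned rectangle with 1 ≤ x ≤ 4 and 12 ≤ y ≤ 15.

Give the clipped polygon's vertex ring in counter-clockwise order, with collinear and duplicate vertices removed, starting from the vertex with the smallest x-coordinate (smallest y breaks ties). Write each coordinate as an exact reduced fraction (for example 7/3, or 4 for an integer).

Clipped polygon: [(1,12) (4,12) (4,15) (7/4,15)]

1. After x ≥ 1: [(1,17/6) (12,1) (16,20) (3,20) (1,12)]
2. After x ≤ 4: [(1,17/6) (4,7/3) (4,20) (3,20) (1,12)]
3. After y ≥ 12: [(1,12) (4,12) (4,20) (3,20) (1,12)]
4. After y ≤ 15: [(1,12) (4,12) (4,15) (7/4,15) (1,12)]
5. Canonical ring: [(1,12) (4,12) (4,15) (7/4,15)]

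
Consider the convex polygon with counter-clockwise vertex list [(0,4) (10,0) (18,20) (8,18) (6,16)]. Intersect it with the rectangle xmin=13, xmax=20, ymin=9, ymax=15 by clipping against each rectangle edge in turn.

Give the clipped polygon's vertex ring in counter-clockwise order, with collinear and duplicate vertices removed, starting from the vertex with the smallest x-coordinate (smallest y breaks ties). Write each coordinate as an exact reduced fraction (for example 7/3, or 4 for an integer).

Clipped polygon: [(13,9) (68/5,9) (16,15) (13,15)]

1. After x ≥ 13: [(13,15/2) (18,20) (13,19)]
2. After x ≤ 20: [(13,15/2) (18,20) (13,19)]
3. After y ≥ 9: [(13,9) (68/5,9) (18,20) (13,19)]
4. After y ≤ 15: [(13,15) (13,9) (68/5,9) (16,15)]
5. Canonical ring: [(13,9) (68/5,9) (16,15) (13,15)]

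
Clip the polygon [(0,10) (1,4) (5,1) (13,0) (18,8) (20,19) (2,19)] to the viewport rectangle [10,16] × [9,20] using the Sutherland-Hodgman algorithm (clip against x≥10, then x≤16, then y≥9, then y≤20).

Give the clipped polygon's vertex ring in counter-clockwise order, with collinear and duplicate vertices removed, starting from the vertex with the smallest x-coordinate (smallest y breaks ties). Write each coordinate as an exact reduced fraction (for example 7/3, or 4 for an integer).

1. After x ≥ 10: [(10,3/8) (13,0) (18,8) (20,19) (10,19)]
2. After x ≤ 16: [(10,3/8) (13,0) (16,24/5) (16,19) (10,19)]
3. After y ≥ 9: [(10,9) (16,9) (16,19) (10,19)]
4. After y ≤ 20: [(10,9) (16,9) (16,19) (10,19)]
5. Canonical ring: [(10,9) (16,9) (16,19) (10,19)]

Clipped polygon: [(10,9) (16,9) (16,19) (10,19)]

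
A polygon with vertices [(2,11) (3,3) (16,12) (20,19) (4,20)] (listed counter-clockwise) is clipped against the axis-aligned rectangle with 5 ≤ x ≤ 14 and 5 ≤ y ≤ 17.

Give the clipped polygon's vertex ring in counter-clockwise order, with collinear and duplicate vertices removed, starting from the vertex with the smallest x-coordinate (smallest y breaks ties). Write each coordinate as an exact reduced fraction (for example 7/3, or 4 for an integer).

1. After x ≥ 5: [(5,57/13) (16,12) (20,19) (5,319/16)]
2. After x ≤ 14: [(5,57/13) (14,138/13) (14,155/8) (5,319/16)]
3. After y ≥ 5: [(5,5) (53/9,5) (14,138/13) (14,155/8) (5,319/16)]
4. After y ≤ 17: [(5,17) (5,5) (53/9,5) (14,138/13) (14,17)]
5. Canonical ring: [(5,5) (53/9,5) (14,138/13) (14,17) (5,17)]

Clipped polygon: [(5,5) (53/9,5) (14,138/13) (14,17) (5,17)]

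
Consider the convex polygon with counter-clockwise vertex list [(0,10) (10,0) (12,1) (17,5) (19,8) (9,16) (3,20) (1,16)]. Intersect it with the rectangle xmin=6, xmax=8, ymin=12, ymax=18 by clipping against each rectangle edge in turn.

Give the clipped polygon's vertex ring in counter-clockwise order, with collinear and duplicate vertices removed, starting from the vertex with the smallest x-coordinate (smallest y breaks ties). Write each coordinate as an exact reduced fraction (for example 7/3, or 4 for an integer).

1. After x ≥ 6: [(6,4) (10,0) (12,1) (17,5) (19,8) (9,16) (6,18)]
2. After x ≤ 8: [(6,4) (8,2) (8,50/3) (6,18)]
3. After y ≥ 12: [(6,12) (8,12) (8,50/3) (6,18)]
4. After y ≤ 18: [(6,12) (8,12) (8,50/3) (6,18)]
5. Canonical ring: [(6,12) (8,12) (8,50/3) (6,18)]

Clipped polygon: [(6,12) (8,12) (8,50/3) (6,18)]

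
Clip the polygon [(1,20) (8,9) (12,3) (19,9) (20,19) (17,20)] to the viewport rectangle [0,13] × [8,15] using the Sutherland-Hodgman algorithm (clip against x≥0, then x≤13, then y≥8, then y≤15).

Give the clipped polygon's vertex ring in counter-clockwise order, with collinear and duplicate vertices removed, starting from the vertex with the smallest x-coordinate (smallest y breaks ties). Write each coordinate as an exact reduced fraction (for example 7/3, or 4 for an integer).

1. After x ≥ 0: [(1,20) (8,9) (12,3) (19,9) (20,19) (17,20)]
2. After x ≤ 13: [(13,20) (1,20) (8,9) (12,3) (13,27/7)]
3. After y ≥ 8: [(13,8) (13,20) (1,20) (8,9) (26/3,8)]
4. After y ≤ 15: [(13,8) (13,15) (46/11,15) (8,9) (26/3,8)]
5. Canonical ring: [(46/11,15) (8,9) (26/3,8) (13,8) (13,15)]

Clipped polygon: [(46/11,15) (8,9) (26/3,8) (13,8) (13,15)]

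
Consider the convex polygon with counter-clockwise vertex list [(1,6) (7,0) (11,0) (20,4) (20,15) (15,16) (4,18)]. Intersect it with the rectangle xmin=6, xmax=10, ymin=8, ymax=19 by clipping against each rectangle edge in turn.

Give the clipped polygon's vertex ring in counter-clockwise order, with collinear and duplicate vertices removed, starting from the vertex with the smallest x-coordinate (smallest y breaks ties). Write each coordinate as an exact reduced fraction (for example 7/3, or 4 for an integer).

Clipped polygon: [(6,8) (10,8) (10,186/11) (6,194/11)]

1. After x ≥ 6: [(6,1) (7,0) (11,0) (20,4) (20,15) (15,16) (6,194/11)]
2. After x ≤ 10: [(6,1) (7,0) (10,0) (10,186/11) (6,194/11)]
3. After y ≥ 8: [(6,8) (10,8) (10,186/11) (6,194/11)]
4. After y ≤ 19: [(6,8) (10,8) (10,186/11) (6,194/11)]
5. Canonical ring: [(6,8) (10,8) (10,186/11) (6,194/11)]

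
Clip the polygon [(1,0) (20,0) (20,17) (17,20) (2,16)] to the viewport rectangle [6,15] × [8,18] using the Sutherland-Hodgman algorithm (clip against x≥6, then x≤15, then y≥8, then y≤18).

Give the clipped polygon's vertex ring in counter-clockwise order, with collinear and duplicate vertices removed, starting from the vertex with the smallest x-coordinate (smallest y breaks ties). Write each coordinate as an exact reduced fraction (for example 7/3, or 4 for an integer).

1. After x ≥ 6: [(6,0) (20,0) (20,17) (17,20) (6,256/15)]
2. After x ≤ 15: [(6,0) (15,0) (15,292/15) (6,256/15)]
3. After y ≥ 8: [(6,8) (15,8) (15,292/15) (6,256/15)]
4. After y ≤ 18: [(6,8) (15,8) (15,18) (19/2,18) (6,256/15)]
5. Canonical ring: [(6,8) (15,8) (15,18) (19/2,18) (6,256/15)]

Clipped polygon: [(6,8) (15,8) (15,18) (19/2,18) (6,256/15)]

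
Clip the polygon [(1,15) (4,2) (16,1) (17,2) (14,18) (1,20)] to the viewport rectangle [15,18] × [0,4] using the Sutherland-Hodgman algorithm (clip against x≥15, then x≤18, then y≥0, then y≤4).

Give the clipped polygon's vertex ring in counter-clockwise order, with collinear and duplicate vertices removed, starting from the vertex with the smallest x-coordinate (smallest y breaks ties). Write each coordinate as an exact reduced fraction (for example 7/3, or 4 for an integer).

Clipped polygon: [(15,13/12) (16,1) (17,2) (133/8,4) (15,4)]

1. After x ≥ 15: [(15,13/12) (16,1) (17,2) (15,38/3)]
2. After x ≤ 18: [(15,13/12) (16,1) (17,2) (15,38/3)]
3. After y ≥ 0: [(15,13/12) (16,1) (17,2) (15,38/3)]
4. After y ≤ 4: [(15,4) (15,13/12) (16,1) (17,2) (133/8,4)]
5. Canonical ring: [(15,13/12) (16,1) (17,2) (133/8,4) (15,4)]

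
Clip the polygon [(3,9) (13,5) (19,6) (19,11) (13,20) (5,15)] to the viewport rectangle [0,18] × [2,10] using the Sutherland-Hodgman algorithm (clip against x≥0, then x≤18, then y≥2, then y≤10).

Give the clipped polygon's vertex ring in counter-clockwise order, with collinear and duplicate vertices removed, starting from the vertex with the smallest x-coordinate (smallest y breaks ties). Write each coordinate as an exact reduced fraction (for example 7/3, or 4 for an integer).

1. After x ≥ 0: [(3,9) (13,5) (19,6) (19,11) (13,20) (5,15)]
2. After x ≤ 18: [(3,9) (13,5) (18,35/6) (18,25/2) (13,20) (5,15)]
3. After y ≥ 2: [(3,9) (13,5) (18,35/6) (18,25/2) (13,20) (5,15)]
4. After y ≤ 10: [(10/3,10) (3,9) (13,5) (18,35/6) (18,10)]
5. Canonical ring: [(3,9) (13,5) (18,35/6) (18,10) (10/3,10)]

Clipped polygon: [(3,9) (13,5) (18,35/6) (18,10) (10/3,10)]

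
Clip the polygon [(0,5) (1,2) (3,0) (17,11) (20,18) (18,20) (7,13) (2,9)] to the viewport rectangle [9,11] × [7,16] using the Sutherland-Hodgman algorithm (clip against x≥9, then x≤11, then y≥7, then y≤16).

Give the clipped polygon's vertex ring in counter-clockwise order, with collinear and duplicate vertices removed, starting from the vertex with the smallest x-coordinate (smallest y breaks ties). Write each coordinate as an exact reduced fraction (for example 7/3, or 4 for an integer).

Clipped polygon: [(9,7) (11,7) (11,171/11) (9,157/11)]

1. After x ≥ 9: [(9,33/7) (17,11) (20,18) (18,20) (9,157/11)]
2. After x ≤ 11: [(9,33/7) (11,44/7) (11,171/11) (9,157/11)]
3. After y ≥ 7: [(9,7) (11,7) (11,171/11) (9,157/11)]
4. After y ≤ 16: [(9,7) (11,7) (11,171/11) (9,157/11)]
5. Canonical ring: [(9,7) (11,7) (11,171/11) (9,157/11)]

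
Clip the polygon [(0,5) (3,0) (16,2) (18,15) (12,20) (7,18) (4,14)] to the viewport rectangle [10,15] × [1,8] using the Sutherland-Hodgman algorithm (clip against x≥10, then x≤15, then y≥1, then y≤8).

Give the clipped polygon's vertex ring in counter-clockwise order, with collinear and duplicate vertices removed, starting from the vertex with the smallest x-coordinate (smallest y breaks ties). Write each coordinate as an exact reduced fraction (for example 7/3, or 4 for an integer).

1. After x ≥ 10: [(10,14/13) (16,2) (18,15) (12,20) (10,96/5)]
2. After x ≤ 15: [(10,14/13) (15,24/13) (15,35/2) (12,20) (10,96/5)]
3. After y ≥ 1: [(10,14/13) (15,24/13) (15,35/2) (12,20) (10,96/5)]
4. After y ≤ 8: [(10,8) (10,14/13) (15,24/13) (15,8)]
5. Canonical ring: [(10,14/13) (15,24/13) (15,8) (10,8)]

Clipped polygon: [(10,14/13) (15,24/13) (15,8) (10,8)]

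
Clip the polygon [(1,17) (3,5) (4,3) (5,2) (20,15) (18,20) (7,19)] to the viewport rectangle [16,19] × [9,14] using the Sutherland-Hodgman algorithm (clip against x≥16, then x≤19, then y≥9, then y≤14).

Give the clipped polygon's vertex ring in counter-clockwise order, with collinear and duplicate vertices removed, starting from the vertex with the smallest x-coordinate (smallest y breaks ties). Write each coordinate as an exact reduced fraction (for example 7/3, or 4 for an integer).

Clipped polygon: [(16,173/15) (245/13,14) (16,14)]

1. After x ≥ 16: [(16,173/15) (20,15) (18,20) (16,218/11)]
2. After x ≤ 19: [(16,173/15) (19,212/15) (19,35/2) (18,20) (16,218/11)]
3. After y ≥ 9: [(16,173/15) (19,212/15) (19,35/2) (18,20) (16,218/11)]
4. After y ≤ 14: [(16,14) (16,173/15) (245/13,14)]
5. Canonical ring: [(16,173/15) (245/13,14) (16,14)]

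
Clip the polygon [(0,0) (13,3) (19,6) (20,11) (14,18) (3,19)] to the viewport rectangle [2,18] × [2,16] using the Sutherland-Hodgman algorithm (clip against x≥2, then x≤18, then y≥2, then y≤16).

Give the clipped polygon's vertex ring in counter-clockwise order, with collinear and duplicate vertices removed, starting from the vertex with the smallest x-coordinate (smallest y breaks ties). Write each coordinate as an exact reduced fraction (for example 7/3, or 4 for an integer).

Clipped polygon: [(2,2) (26/3,2) (13,3) (18,11/2) (18,40/3) (110/7,16) (48/19,16) (2,38/3)]

1. After x ≥ 2: [(2,38/3) (2,6/13) (13,3) (19,6) (20,11) (14,18) (3,19)]
2. After x ≤ 18: [(2,38/3) (2,6/13) (13,3) (18,11/2) (18,40/3) (14,18) (3,19)]
3. After y ≥ 2: [(2,38/3) (2,2) (26/3,2) (13,3) (18,11/2) (18,40/3) (14,18) (3,19)]
4. After y ≤ 16: [(48/19,16) (2,38/3) (2,2) (26/3,2) (13,3) (18,11/2) (18,40/3) (110/7,16)]
5. Canonical ring: [(2,2) (26/3,2) (13,3) (18,11/2) (18,40/3) (110/7,16) (48/19,16) (2,38/3)]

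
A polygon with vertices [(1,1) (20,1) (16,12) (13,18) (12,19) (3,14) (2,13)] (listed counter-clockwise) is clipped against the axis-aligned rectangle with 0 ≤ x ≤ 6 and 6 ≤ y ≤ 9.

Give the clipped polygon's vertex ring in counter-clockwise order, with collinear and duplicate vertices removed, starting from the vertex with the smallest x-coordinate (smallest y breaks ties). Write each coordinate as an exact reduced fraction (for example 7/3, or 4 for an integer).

Clipped polygon: [(17/12,6) (6,6) (6,9) (5/3,9)]

1. After x ≥ 0: [(1,1) (20,1) (16,12) (13,18) (12,19) (3,14) (2,13)]
2. After x ≤ 6: [(1,1) (6,1) (6,47/3) (3,14) (2,13)]
3. After y ≥ 6: [(17/12,6) (6,6) (6,47/3) (3,14) (2,13)]
4. After y ≤ 9: [(5/3,9) (17/12,6) (6,6) (6,9)]
5. Canonical ring: [(17/12,6) (6,6) (6,9) (5/3,9)]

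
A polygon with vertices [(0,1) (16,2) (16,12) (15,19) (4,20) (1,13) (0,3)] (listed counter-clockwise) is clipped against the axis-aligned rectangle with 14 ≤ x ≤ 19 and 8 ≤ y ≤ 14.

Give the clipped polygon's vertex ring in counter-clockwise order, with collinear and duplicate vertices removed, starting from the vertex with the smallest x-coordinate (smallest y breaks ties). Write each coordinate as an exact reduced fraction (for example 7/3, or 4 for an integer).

Clipped polygon: [(14,8) (16,8) (16,12) (110/7,14) (14,14)]

1. After x ≥ 14: [(14,15/8) (16,2) (16,12) (15,19) (14,210/11)]
2. After x ≤ 19: [(14,15/8) (16,2) (16,12) (15,19) (14,210/11)]
3. After y ≥ 8: [(14,8) (16,8) (16,12) (15,19) (14,210/11)]
4. After y ≤ 14: [(14,14) (14,8) (16,8) (16,12) (110/7,14)]
5. Canonical ring: [(14,8) (16,8) (16,12) (110/7,14) (14,14)]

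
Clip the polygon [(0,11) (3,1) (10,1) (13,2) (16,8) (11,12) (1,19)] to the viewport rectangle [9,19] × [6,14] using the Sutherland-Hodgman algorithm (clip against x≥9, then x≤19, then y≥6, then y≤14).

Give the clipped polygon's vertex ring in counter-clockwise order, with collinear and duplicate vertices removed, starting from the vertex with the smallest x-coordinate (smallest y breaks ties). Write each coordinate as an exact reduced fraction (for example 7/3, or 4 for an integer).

Clipped polygon: [(9,6) (15,6) (16,8) (11,12) (9,67/5)]

1. After x ≥ 9: [(9,1) (10,1) (13,2) (16,8) (11,12) (9,67/5)]
2. After x ≤ 19: [(9,1) (10,1) (13,2) (16,8) (11,12) (9,67/5)]
3. After y ≥ 6: [(9,6) (15,6) (16,8) (11,12) (9,67/5)]
4. After y ≤ 14: [(9,6) (15,6) (16,8) (11,12) (9,67/5)]
5. Canonical ring: [(9,6) (15,6) (16,8) (11,12) (9,67/5)]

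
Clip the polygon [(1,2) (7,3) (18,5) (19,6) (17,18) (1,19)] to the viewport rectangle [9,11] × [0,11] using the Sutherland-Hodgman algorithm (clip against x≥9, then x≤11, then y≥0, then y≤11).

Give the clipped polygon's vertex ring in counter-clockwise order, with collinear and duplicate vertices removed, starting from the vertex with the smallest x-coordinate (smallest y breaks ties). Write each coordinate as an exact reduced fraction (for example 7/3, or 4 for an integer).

Clipped polygon: [(9,37/11) (11,41/11) (11,11) (9,11)]

1. After x ≥ 9: [(9,37/11) (18,5) (19,6) (17,18) (9,37/2)]
2. After x ≤ 11: [(9,37/11) (11,41/11) (11,147/8) (9,37/2)]
3. After y ≥ 0: [(9,37/11) (11,41/11) (11,147/8) (9,37/2)]
4. After y ≤ 11: [(9,11) (9,37/11) (11,41/11) (11,11)]
5. Canonical ring: [(9,37/11) (11,41/11) (11,11) (9,11)]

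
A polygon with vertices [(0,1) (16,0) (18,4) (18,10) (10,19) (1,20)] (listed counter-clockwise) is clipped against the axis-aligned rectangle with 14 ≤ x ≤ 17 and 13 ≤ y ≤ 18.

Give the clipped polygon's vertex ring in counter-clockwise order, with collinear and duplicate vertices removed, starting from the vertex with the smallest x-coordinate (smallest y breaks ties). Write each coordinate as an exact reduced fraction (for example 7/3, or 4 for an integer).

1. After x ≥ 14: [(14,1/8) (16,0) (18,4) (18,10) (14,29/2)]
2. After x ≤ 17: [(14,1/8) (16,0) (17,2) (17,89/8) (14,29/2)]
3. After y ≥ 13: [(14,13) (46/3,13) (14,29/2)]
4. After y ≤ 18: [(14,13) (46/3,13) (14,29/2)]
5. Canonical ring: [(14,13) (46/3,13) (14,29/2)]

Clipped polygon: [(14,13) (46/3,13) (14,29/2)]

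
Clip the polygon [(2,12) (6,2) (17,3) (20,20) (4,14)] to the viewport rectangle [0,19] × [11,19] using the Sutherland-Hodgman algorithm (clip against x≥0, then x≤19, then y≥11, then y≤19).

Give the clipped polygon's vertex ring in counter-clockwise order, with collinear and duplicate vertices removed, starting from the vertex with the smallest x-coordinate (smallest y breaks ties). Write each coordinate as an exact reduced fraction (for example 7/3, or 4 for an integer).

1. After x ≥ 0: [(2,12) (6,2) (17,3) (20,20) (4,14)]
2. After x ≤ 19: [(2,12) (6,2) (17,3) (19,43/3) (19,157/8) (4,14)]
3. After y ≥ 11: [(2,12) (12/5,11) (313/17,11) (19,43/3) (19,157/8) (4,14)]
4. After y ≤ 19: [(2,12) (12/5,11) (313/17,11) (19,43/3) (19,19) (52/3,19) (4,14)]
5. Canonical ring: [(2,12) (12/5,11) (313/17,11) (19,43/3) (19,19) (52/3,19) (4,14)]

Clipped polygon: [(2,12) (12/5,11) (313/17,11) (19,43/3) (19,19) (52/3,19) (4,14)]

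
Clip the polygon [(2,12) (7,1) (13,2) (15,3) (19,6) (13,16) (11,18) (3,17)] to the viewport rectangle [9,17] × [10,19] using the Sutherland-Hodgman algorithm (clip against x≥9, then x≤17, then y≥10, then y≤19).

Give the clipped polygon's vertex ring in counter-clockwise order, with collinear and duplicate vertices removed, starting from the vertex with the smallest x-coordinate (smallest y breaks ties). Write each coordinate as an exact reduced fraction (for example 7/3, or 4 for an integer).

1. After x ≥ 9: [(9,4/3) (13,2) (15,3) (19,6) (13,16) (11,18) (9,71/4)]
2. After x ≤ 17: [(9,4/3) (13,2) (15,3) (17,9/2) (17,28/3) (13,16) (11,18) (9,71/4)]
3. After y ≥ 10: [(9,10) (83/5,10) (13,16) (11,18) (9,71/4)]
4. After y ≤ 19: [(9,10) (83/5,10) (13,16) (11,18) (9,71/4)]
5. Canonical ring: [(9,10) (83/5,10) (13,16) (11,18) (9,71/4)]

Clipped polygon: [(9,10) (83/5,10) (13,16) (11,18) (9,71/4)]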